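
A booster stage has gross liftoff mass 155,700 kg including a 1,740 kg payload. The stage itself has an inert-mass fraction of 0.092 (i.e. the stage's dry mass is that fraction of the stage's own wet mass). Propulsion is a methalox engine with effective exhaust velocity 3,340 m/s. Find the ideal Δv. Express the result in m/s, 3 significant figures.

Stage wet mass = m₀ − payload = 155,700 − 1,740 = 153,960 kg.
Stage dry mass = ε × stage wet mass = 0.092 × 153,960 = 14,164.3 kg.
Burnout mass m_f = stage dry + payload = 14,164.3 + 1,740 = 15,904.3 kg.
Using Δv = v_e ln(m₀/m_f): Δv = v_e · ln(155,700/15,904.3) = 3340.0 × ln(9.79) = 3340.0 × 2.2813 ≈ 7620 m/s.

Δv ≈ 7620 m/s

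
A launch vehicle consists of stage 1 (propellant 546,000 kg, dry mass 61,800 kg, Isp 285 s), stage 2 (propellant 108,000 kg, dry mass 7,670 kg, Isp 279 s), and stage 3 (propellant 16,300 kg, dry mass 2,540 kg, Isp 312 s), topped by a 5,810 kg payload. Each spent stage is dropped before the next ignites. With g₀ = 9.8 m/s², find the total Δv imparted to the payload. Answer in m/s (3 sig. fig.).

Ignition mass of stage 1 = 546,000+61,800 + 108,000+7,670 + 16,300+2,540 + 5,810 = 748,120 kg.
Stage 1: m₀ = 748,120 kg, m_f = 748,120 − 546,000 = 202,120 kg; Δv = 285×9.8×ln(3.701) = 2793.0×1.3087 ≈ 3655 m/s.
Stage 2: m₀ = 140,320 kg, m_f = 140,320 − 108,000 = 32,320 kg; Δv = 279×9.8×ln(4.342) = 2734.2×1.4682 ≈ 4014 m/s.
Stage 3: m₀ = 24,650 kg, m_f = 24,650 − 16,300 = 8,350 kg; Δv = 312×9.8×ln(2.952) = 3057.6×1.0825 ≈ 3310 m/s.
Total Δv = 3655 + 4014 + 3310 = 10979 m/s.

Δv ≈ 11000 m/s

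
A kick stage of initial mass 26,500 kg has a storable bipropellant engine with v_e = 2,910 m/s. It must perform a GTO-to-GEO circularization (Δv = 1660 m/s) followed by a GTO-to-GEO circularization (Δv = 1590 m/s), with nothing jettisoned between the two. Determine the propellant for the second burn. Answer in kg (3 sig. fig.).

propellant for the second burn ≈ 6310 kg

After the first burn: m = 26500 × exp(−1660/2910.0) = 26500 × 0.56527 = 14,979.7 kg.
After the second burn: m = 14,979.7 × exp(−1590/2910.0) = 14,979.7 × 0.57904 = 8,673.85 kg.
Second-burn propellant = 14,979.7 − 8,673.85 = 6,305.85 kg.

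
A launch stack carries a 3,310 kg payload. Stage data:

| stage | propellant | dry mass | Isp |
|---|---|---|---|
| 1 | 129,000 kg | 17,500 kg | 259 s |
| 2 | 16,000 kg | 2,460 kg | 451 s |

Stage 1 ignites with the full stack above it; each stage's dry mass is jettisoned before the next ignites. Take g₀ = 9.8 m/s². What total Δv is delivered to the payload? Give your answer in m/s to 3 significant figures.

Ignition mass of stage 1 = 129,000+17,500 + 16,000+2,460 + 3,310 = 168,270 kg.
Stage 1: m₀ = 168,270 kg, m_f = 168,270 − 129,000 = 39,270 kg; Δv = 259×9.8×ln(4.285) = 2538.2×1.4551 ≈ 3693 m/s.
Stage 2: m₀ = 21,770 kg, m_f = 21,770 − 16,000 = 5,770 kg; Δv = 451×9.8×ln(3.773) = 4419.8×1.3279 ≈ 5869 m/s.
Total Δv = 3693 + 5869 = 9562 m/s.

Δv ≈ 9560 m/s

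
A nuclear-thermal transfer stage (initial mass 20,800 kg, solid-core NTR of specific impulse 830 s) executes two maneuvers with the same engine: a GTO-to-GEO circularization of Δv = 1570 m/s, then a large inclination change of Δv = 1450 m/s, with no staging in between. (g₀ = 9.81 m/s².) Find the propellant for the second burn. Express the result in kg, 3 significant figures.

v_e = Isp · g₀ = 830 × 9.81 = 8142.3 m/s.
After the first burn: m = 20800 × exp(−1570/8142.3) = 20800 × 0.82463 = 17,152.3 kg.
After the second burn: m = 17,152.3 × exp(−1450/8142.3) = 17,152.3 × 0.83687 = 14,354.2 kg.
Second-burn propellant = 17,152.3 − 14,354.2 = 2,798.1 kg.

propellant for the second burn ≈ 2800 kg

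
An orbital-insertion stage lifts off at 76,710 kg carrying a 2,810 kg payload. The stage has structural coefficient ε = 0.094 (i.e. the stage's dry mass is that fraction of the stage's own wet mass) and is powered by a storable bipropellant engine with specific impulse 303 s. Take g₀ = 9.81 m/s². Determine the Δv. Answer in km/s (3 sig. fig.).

Δv ≈ 6.13 km/s

Stage wet mass = m₀ − payload = 76,710 − 2,810 = 73,900 kg.
Stage dry mass = ε × stage wet mass = 0.094 × 73,900 = 6,946.6 kg.
Burnout mass m_f = stage dry + payload = 6,946.6 + 2,810 = 9,756.6 kg.
v_e = Isp · g₀ = 303 × 9.81 = 2972.4 m/s.
Δv = v_e · ln(76,710/9,756.6) = 2972.4 × ln(7.862) = 2972.4 × 2.0621 ≈ 6129 m/s.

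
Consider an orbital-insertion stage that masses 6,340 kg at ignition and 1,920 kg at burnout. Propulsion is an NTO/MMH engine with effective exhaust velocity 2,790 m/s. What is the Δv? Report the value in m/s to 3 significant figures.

Δv ≈ 3330 m/s

Using Δv = v_e ln(m₀/m_f): Δv = v_e · ln(m₀/m_f) = 2790.0 × ln(3.302) = 2790.0 × 1.1946 ≈ 3332.8 m/s.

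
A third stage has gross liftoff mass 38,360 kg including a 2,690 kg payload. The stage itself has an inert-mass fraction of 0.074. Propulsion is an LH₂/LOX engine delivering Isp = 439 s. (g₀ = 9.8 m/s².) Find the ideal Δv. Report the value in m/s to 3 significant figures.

Δv ≈ 8490 m/s

Stage wet mass = m₀ − payload = 38,360 − 2,690 = 35,670 kg.
Stage dry mass = ε × stage wet mass = 0.074 × 35,670 = 2,639.58 kg.
Burnout mass m_f = stage dry + payload = 2,639.58 + 2,690 = 5,329.58 kg.
v_e = Isp · g₀ = 439 × 9.8 = 4302.2 m/s.
Rocket equation: Δv = v_e · ln(38,360/5,329.58) = 4302.2 × ln(7.198) = 4302.2 × 1.9737 ≈ 8491 m/s.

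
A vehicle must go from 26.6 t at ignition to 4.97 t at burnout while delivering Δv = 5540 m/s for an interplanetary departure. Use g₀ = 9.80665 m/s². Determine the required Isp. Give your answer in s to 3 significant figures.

Isp ≈ 337 s

ln(m₀/m_f) = ln(26600/4970) = ln(5.352) = 1.6775.
From the ideal rocket equation, v_e = Δv / ln(m₀/m_f) = 5540 / 1.6775 = 3302.6 m/s.
Isp = v_e / g₀ = 3302.6 / 9.80665 = 336.8 s.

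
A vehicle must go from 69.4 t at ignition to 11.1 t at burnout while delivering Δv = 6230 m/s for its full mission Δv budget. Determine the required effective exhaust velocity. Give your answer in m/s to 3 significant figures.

v_e ≈ 3400 m/s

ln(m₀/m_f) = ln(69400/11100) = ln(6.252) = 1.8329.
v_e = Δv / ln(m₀/m_f) = 6230 / 1.8329 = 3398.9 m/s.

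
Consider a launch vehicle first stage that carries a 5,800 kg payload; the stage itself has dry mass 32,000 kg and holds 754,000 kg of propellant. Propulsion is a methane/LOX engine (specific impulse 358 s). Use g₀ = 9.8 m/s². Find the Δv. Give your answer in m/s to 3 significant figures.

Δv ≈ 10700 m/s

v_e = Isp · g₀ = 358 × 9.8 = 3508.4 m/s.
m₀ = payload + dry + propellant = 5,800 + 32,000 + 754,000 = 791,800 kg.
m_f = payload + dry = 5,800 + 32,000 = 37,800 kg.
By the Tsiolkovsky rocket equation, Δv = v_e · ln(m₀/m_f) = 3508.4 × ln(20.95) = 3508.4 × 3.0420 ≈ 10672.6 m/s.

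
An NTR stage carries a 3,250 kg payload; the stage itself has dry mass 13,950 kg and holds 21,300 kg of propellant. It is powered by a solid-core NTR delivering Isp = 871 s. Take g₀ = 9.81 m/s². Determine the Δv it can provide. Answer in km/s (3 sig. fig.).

Δv ≈ 6.88 km/s

v_e = Isp · g₀ = 871 × 9.81 = 8544.5 m/s.
m₀ = payload + dry + propellant = 3,250 + 13,950 + 21,300 = 38,500 kg.
m_f = payload + dry = 3,250 + 13,950 = 17,200 kg.
Rocket equation: Δv = v_e · ln(m₀/m_f) = 8544.5 × ln(2.238) = 8544.5 × 0.8057 ≈ 6884.7 m/s.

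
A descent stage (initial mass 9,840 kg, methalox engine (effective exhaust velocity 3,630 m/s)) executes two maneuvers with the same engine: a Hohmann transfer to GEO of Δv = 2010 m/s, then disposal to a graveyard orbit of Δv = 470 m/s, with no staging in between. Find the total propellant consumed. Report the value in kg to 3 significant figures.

After the first burn: m = 9840 × exp(−2010/3630.0) = 9840 × 0.57481 = 5,656.13 kg.
After the second burn: m = 5,656.13 × exp(−470/3630.0) = 5,656.13 × 0.87856 = 4,969.25 kg.
Total propellant = m₀ − m_final = 9840 − 4,969.25 = 4,870.75 kg.

total propellant consumed ≈ 4870 kg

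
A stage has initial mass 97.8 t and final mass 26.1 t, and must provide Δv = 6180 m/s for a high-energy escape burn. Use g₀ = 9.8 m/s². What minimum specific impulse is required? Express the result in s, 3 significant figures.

Isp ≈ 477 s

ln(m₀/m_f) = ln(97800/26100) = ln(3.747) = 1.3210.
By the Tsiolkovsky rocket equation, v_e = Δv / ln(m₀/m_f) = 6180 / 1.3210 = 4678.3 m/s.
Isp = v_e / g₀ = 4678.3 / 9.8 = 477.4 s.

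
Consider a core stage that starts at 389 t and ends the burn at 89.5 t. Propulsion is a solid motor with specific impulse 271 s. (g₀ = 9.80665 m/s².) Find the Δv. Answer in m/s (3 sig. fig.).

Δv ≈ 3900 m/s

v_e = Isp · g₀ = 271 × 9.80665 = 2657.6 m/s.
Δv = v_e · ln(m₀/m_f) = 2657.6 × ln(4.346) = 2657.6 × 1.4693 ≈ 3904.9 m/s.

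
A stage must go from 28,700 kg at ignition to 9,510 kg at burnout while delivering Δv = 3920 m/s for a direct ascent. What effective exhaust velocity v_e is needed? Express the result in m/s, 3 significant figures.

ln(m₀/m_f) = ln(28700/9510) = ln(3.018) = 1.1046.
By the Tsiolkovsky rocket equation, v_e = Δv / ln(m₀/m_f) = 3920 / 1.1046 = 3548.9 m/s.

v_e ≈ 3550 m/s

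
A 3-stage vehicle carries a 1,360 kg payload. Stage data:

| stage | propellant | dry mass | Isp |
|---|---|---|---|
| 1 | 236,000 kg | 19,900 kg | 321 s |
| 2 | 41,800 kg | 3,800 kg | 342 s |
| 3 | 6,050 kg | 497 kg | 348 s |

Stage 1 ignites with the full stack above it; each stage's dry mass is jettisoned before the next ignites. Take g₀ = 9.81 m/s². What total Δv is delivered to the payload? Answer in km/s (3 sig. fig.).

Δv ≈ 14.6 km/s

Ignition mass of stage 1 = 236,000+19,900 + 41,800+3,800 + 6,050+497 + 1,360 = 309,407 kg.
Stage 1: m₀ = 309,407 kg, m_f = 309,407 − 236,000 = 73,407 kg; Δv = 321×9.81×ln(4.215) = 3149.0×1.4386 ≈ 4530 m/s.
Stage 2: m₀ = 53,507 kg, m_f = 53,507 − 41,800 = 11,707 kg; Δv = 342×9.81×ln(4.571) = 3355.0×1.5196 ≈ 5098 m/s.
Stage 3: m₀ = 7,907 kg, m_f = 7,907 − 6,050 = 1,857 kg; Δv = 348×9.81×ln(4.258) = 3413.9×1.4488 ≈ 4946 m/s.
Total Δv = 4530 + 5098 + 4946 = 14574 m/s.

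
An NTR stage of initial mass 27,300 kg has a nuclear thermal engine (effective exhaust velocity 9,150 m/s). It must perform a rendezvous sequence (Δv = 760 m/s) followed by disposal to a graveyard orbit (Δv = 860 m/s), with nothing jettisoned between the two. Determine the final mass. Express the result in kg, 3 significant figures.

After the first burn: m = 27300 × exp(−760/9150.0) = 27300 × 0.92030 = 25,124.2 kg.
After the second burn: m = 25,124.2 × exp(−860/9150.0) = 25,124.2 × 0.91029 = 22,870.3 kg.

final mass ≈ 22900 kg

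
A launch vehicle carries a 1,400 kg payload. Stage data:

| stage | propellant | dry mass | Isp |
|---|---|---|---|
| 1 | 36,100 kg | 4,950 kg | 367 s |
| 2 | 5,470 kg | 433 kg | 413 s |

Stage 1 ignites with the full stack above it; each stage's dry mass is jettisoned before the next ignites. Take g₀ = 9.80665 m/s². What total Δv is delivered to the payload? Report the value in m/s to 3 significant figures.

Ignition mass of stage 1 = 36,100+4,950 + 5,470+433 + 1,400 = 48,353 kg.
Stage 1: m₀ = 48,353 kg, m_f = 48,353 − 36,100 = 12,253 kg; Δv = 367×9.80665×ln(3.946) = 3599.0×1.3728 ≈ 4941 m/s.
Stage 2: m₀ = 7,303 kg, m_f = 7,303 − 5,470 = 1,833 kg; Δv = 413×9.80665×ln(3.984) = 4050.1×1.3823 ≈ 5599 m/s.
Total Δv = 4941 + 5599 = 10540 m/s.

Δv ≈ 10500 m/s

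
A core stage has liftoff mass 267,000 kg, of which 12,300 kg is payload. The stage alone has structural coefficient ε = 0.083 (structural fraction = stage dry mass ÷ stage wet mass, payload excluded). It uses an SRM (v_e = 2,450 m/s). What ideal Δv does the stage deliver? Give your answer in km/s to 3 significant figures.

Δv ≈ 5.09 km/s

Stage wet mass = m₀ − payload = 267,000 − 12,300 = 254,700 kg.
Stage dry mass = ε × stage wet mass = 0.083 × 254,700 = 21,140.1 kg.
Burnout mass m_f = stage dry + payload = 21,140.1 + 12,300 = 33,440.1 kg.
From the ideal rocket equation, Δv = v_e · ln(267,000/33,440.1) = 2450.0 × ln(7.984) = 2450.0 × 2.0775 ≈ 5090 m/s.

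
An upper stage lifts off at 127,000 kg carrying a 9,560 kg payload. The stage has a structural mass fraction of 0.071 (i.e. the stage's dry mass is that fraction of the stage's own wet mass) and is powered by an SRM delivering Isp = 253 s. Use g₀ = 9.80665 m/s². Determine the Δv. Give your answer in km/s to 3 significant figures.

Δv ≈ 4.86 km/s

Stage wet mass = m₀ − payload = 127,000 − 9,560 = 117,440 kg.
Stage dry mass = ε × stage wet mass = 0.071 × 117,440 = 8,338.24 kg.
Burnout mass m_f = stage dry + payload = 8,338.24 + 9,560 = 17,898.24 kg.
v_e = Isp · g₀ = 253 × 9.80665 = 2481.1 m/s.
Using Δv = v_e ln(m₀/m_f): Δv = v_e · ln(127,000/17,898.24) = 2481.1 × ln(7.096) = 2481.1 × 1.9595 ≈ 4862 m/s.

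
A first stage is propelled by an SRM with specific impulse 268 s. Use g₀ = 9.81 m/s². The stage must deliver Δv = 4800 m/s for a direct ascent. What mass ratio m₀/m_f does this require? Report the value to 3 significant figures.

mass ratio ≈ 6.21

v_e = Isp · g₀ = 268 × 9.81 = 2629.1 m/s.
By the Tsiolkovsky rocket equation, m₀/m_f = exp(Δv / v_e) = exp(4800 / 2629.1) = exp(1.8257) = 6.2073.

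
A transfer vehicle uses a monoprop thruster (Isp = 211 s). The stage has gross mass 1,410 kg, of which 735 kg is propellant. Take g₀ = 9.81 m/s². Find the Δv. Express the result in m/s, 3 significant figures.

Δv ≈ 1520 m/s

v_e = Isp · g₀ = 211 × 9.81 = 2069.9 m/s.
m_f = m₀ − m_prop = 1,410 − 735 = 675 kg.
From the ideal rocket equation, Δv = v_e · ln(m₀/m_f) = 2069.9 × ln(2.089) = 2069.9 × 0.7366 ≈ 1524.8 m/s.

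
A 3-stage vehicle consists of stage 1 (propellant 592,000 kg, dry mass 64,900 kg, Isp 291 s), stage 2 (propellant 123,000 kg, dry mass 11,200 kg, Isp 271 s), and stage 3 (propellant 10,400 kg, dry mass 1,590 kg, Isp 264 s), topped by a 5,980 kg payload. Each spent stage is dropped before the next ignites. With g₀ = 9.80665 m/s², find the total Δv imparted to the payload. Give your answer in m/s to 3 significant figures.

Δv ≈ 10400 m/s

Ignition mass of stage 1 = 592,000+64,900 + 123,000+11,200 + 10,400+1,590 + 5,980 = 809,070 kg.
Stage 1: m₀ = 809,070 kg, m_f = 809,070 − 592,000 = 217,070 kg; Δv = 291×9.80665×ln(3.727) = 2853.7×1.3157 ≈ 3755 m/s.
Stage 2: m₀ = 152,170 kg, m_f = 152,170 − 123,000 = 29,170 kg; Δv = 271×9.80665×ln(5.217) = 2657.6×1.6519 ≈ 4390 m/s.
Stage 3: m₀ = 17,970 kg, m_f = 17,970 − 10,400 = 7,570 kg; Δv = 264×9.80665×ln(2.374) = 2589.0×0.8645 ≈ 2238 m/s.
Total Δv = 3755 + 4390 + 2238 = 10383 m/s.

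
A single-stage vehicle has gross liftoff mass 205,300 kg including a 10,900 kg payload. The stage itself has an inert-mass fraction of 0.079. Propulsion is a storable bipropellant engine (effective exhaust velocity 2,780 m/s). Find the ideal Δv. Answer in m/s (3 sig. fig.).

Δv ≈ 5720 m/s

Stage wet mass = m₀ − payload = 205,300 − 10,900 = 194,400 kg.
Stage dry mass = ε × stage wet mass = 0.079 × 194,400 = 15,357.6 kg.
Burnout mass m_f = stage dry + payload = 15,357.6 + 10,900 = 26,257.6 kg.
Δv = v_e · ln(205,300/26,257.6) = 2780.0 × ln(7.819) = 2780.0 × 2.0565 ≈ 5717 m/s.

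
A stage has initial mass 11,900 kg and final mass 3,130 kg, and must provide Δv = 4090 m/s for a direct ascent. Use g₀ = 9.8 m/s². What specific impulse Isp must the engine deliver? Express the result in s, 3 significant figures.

ln(m₀/m_f) = ln(11900/3130) = ln(3.802) = 1.3355.
From the ideal rocket equation, v_e = Δv / ln(m₀/m_f) = 4090 / 1.3355 = 3062.5 m/s.
Isp = v_e / g₀ = 3062.5 / 9.8 = 312.5 s.

Isp ≈ 313 s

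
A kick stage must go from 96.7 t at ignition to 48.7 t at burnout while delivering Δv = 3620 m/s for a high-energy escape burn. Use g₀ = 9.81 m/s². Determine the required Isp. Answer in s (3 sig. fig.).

Isp ≈ 538 s

ln(m₀/m_f) = ln(96700/48700) = ln(1.986) = 0.6859.
v_e = Δv / ln(m₀/m_f) = 3620 / 0.6859 = 5277.5 m/s.
Isp = v_e / g₀ = 5277.5 / 9.81 = 538.0 s.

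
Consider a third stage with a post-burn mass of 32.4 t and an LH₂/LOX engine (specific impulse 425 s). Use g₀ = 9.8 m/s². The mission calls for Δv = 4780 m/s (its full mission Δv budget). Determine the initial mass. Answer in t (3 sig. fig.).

initial mass ≈ 102 t

v_e = Isp · g₀ = 425 × 9.8 = 4165.0 m/s.
m₀/m_f = exp(Δv / v_e) = exp(4780 / 4165.0) = exp(1.1477) = 3.1508.
m₀ = m_f × 3.1508 = 32.4 × 3.1508 = 102.086 t.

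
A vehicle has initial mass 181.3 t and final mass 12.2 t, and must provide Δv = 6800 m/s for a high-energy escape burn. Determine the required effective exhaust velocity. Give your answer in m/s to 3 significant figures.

ln(m₀/m_f) = ln(181300/12200) = ln(14.86) = 2.6987.
v_e = Δv / ln(m₀/m_f) = 6800 / 2.6987 = 2519.7 m/s.

v_e ≈ 2520 m/s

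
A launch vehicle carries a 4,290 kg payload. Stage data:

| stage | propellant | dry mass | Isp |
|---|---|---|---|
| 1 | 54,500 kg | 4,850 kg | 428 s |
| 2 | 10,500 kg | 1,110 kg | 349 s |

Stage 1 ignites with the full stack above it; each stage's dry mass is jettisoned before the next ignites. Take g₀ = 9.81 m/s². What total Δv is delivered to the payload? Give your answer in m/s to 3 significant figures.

Ignition mass of stage 1 = 54,500+4,850 + 10,500+1,110 + 4,290 = 75,250 kg.
Stage 1: m₀ = 75,250 kg, m_f = 75,250 − 54,500 = 20,750 kg; Δv = 428×9.81×ln(3.627) = 4198.7×1.2883 ≈ 5409 m/s.
Stage 2: m₀ = 15,900 kg, m_f = 15,900 − 10,500 = 5,400 kg; Δv = 349×9.81×ln(2.944) = 3423.7×1.0799 ≈ 3697 m/s.
Total Δv = 5409 + 3697 = 9106 m/s.

Δv ≈ 9110 m/s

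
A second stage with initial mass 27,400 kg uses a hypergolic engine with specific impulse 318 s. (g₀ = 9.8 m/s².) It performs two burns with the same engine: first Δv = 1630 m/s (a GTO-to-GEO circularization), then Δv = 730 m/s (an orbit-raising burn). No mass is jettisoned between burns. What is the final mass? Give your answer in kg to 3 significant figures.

v_e = Isp · g₀ = 318 × 9.8 = 3116.4 m/s.
After the first burn: m = 27400 × exp(−1630/3116.4) = 27400 × 0.59272 = 16,240.5 kg.
After the second burn: m = 16,240.5 × exp(−730/3116.4) = 16,240.5 × 0.79117 = 12,849 kg.

final mass ≈ 12800 kg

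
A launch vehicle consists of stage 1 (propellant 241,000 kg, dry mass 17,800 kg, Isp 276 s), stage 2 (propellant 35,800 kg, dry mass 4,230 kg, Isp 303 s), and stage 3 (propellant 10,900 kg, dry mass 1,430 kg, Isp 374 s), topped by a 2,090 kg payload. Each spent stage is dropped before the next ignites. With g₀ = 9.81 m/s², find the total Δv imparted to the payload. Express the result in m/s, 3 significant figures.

Δv ≈ 12300 m/s

Ignition mass of stage 1 = 241,000+17,800 + 35,800+4,230 + 10,900+1,430 + 2,090 = 313,250 kg.
Stage 1: m₀ = 313,250 kg, m_f = 313,250 − 241,000 = 72,250 kg; Δv = 276×9.81×ln(4.336) = 2707.6×1.4669 ≈ 3972 m/s.
Stage 2: m₀ = 54,450 kg, m_f = 54,450 − 35,800 = 18,650 kg; Δv = 303×9.81×ln(2.92) = 2972.4×1.0714 ≈ 3185 m/s.
Stage 3: m₀ = 14,420 kg, m_f = 14,420 − 10,900 = 3,520 kg; Δv = 374×9.81×ln(4.097) = 3668.9×1.4102 ≈ 5174 m/s.
Total Δv = 3972 + 3185 + 5174 = 12331 m/s.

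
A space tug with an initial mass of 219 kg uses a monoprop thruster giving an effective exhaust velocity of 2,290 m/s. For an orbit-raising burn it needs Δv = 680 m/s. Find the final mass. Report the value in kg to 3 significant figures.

final mass ≈ 163 kg

m₀/m_f = exp(Δv / v_e) = exp(680 / 2290.0) = exp(0.2969) = 1.3457.
m_f = m₀ / 1.3457 = 219 / 1.3457 = 162.741 kg.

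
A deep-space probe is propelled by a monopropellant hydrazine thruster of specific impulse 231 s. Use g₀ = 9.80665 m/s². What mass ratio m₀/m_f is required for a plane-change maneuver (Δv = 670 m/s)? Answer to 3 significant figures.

v_e = Isp · g₀ = 231 × 9.80665 = 2265.3 m/s.
m₀/m_f = exp(Δv / v_e) = exp(670 / 2265.3) = exp(0.2958) = 1.3442.

mass ratio ≈ 1.34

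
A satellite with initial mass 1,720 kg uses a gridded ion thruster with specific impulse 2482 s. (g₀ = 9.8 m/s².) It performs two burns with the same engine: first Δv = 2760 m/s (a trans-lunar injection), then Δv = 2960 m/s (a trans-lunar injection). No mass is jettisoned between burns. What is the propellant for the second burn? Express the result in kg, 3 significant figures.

v_e = Isp · g₀ = 2482 × 9.8 = 24323.6 m/s.
After the first burn: m = 1720 × exp(−2760/24323.6) = 1720 × 0.89273 = 1,535.5 kg.
After the second burn: m = 1,535.5 × exp(−2960/24323.6) = 1,535.5 × 0.88542 = 1,359.56 kg.
Second-burn propellant = 1,535.5 − 1,359.56 = 175.94 kg.

propellant for the second burn ≈ 176 kg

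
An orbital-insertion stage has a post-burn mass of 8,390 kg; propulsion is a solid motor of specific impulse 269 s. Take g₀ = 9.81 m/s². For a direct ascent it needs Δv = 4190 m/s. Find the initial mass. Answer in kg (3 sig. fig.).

v_e = Isp · g₀ = 269 × 9.81 = 2638.9 m/s.
From the ideal rocket equation, m₀/m_f = exp(Δv / v_e) = exp(4190 / 2638.9) = exp(1.5878) = 4.8929.
m₀ = m_f × 4.8929 = 8,390 × 4.8929 = 41,051.4 kg.

initial mass ≈ 41100 kg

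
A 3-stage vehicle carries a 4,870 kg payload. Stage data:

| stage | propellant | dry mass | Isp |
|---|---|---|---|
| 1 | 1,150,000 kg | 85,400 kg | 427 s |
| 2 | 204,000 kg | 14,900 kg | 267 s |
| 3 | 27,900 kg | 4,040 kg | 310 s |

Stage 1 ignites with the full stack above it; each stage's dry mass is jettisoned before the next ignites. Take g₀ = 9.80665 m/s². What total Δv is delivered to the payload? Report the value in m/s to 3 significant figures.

Δv ≈ 14700 m/s

Ignition mass of stage 1 = 1,150,000+85,400 + 204,000+14,900 + 27,900+4,040 + 4,870 = 1,491,110 kg.
Stage 1: m₀ = 1,491,110 kg, m_f = 1,491,110 − 1,150,000 = 341,110 kg; Δv = 427×9.80665×ln(4.371) = 4187.4×1.4751 ≈ 6177 m/s.
Stage 2: m₀ = 255,710 kg, m_f = 255,710 − 204,000 = 51,710 kg; Δv = 267×9.80665×ln(4.945) = 2618.4×1.5984 ≈ 4185 m/s.
Stage 3: m₀ = 36,810 kg, m_f = 36,810 − 27,900 = 8,910 kg; Δv = 310×9.80665×ln(4.131) = 3040.1×1.4186 ≈ 4313 m/s.
Total Δv = 6177 + 4185 + 4313 = 14675 m/s.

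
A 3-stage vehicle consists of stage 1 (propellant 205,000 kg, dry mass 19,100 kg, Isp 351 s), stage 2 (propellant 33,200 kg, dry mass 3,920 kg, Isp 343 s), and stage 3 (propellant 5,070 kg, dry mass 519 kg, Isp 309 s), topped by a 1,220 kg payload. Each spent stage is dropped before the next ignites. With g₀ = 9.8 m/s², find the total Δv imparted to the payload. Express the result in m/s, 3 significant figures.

Δv ≈ 13900 m/s

Ignition mass of stage 1 = 205,000+19,100 + 33,200+3,920 + 5,070+519 + 1,220 = 268,029 kg.
Stage 1: m₀ = 268,029 kg, m_f = 268,029 − 205,000 = 63,029 kg; Δv = 351×9.8×ln(4.252) = 3439.8×1.4475 ≈ 4979 m/s.
Stage 2: m₀ = 43,929 kg, m_f = 43,929 − 33,200 = 10,729 kg; Δv = 343×9.8×ln(4.094) = 3361.4×1.4096 ≈ 4738 m/s.
Stage 3: m₀ = 6,809 kg, m_f = 6,809 − 5,070 = 1,739 kg; Δv = 309×9.8×ln(3.915) = 3028.2×1.3649 ≈ 4133 m/s.
Total Δv = 4979 + 4738 + 4133 = 13850 m/s.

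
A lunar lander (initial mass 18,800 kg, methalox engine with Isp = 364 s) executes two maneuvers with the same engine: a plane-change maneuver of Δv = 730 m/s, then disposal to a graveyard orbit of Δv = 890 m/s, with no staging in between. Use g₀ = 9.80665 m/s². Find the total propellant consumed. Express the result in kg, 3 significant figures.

total propellant consumed ≈ 6860 kg

v_e = Isp · g₀ = 364 × 9.80665 = 3569.6 m/s.
After the first burn: m = 18800 × exp(−730/3569.6) = 18800 × 0.81505 = 15,322.9 kg.
After the second burn: m = 15,322.9 × exp(−890/3569.6) = 15,322.9 × 0.77933 = 11,941.6 kg.
Total propellant = m₀ − m_final = 18800 − 11,941.6 = 6,858.4 kg.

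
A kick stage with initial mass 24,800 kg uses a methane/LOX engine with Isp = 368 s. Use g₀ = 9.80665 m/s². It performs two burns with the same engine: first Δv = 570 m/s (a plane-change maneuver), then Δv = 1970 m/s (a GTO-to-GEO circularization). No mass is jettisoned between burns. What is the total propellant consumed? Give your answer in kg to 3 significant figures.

v_e = Isp · g₀ = 368 × 9.80665 = 3608.8 m/s.
After the first burn: m = 24800 × exp(−570/3608.8) = 24800 × 0.85390 = 21,176.7 kg.
After the second burn: m = 21,176.7 × exp(−1970/3608.8) = 21,176.7 × 0.57933 = 12,268.3 kg.
Total propellant = m₀ − m_final = 24800 − 12,268.3 = 12,531.7 kg.

total propellant consumed ≈ 12500 kg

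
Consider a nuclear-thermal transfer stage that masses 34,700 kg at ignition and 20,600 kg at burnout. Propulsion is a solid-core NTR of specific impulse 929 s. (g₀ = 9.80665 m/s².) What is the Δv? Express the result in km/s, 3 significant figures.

Δv ≈ 4.75 km/s

v_e = Isp · g₀ = 929 × 9.80665 = 9110.4 m/s.
Δv = v_e · ln(m₀/m_f) = 9110.4 × ln(1.684) = 9110.4 × 0.5214 ≈ 4750.6 m/s.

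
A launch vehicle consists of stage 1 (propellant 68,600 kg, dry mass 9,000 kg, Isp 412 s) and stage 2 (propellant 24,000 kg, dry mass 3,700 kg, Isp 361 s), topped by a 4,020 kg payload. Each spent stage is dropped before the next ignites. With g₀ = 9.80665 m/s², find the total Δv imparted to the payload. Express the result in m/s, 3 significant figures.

Δv ≈ 8990 m/s

Ignition mass of stage 1 = 68,600+9,000 + 24,000+3,700 + 4,020 = 109,320 kg.
Stage 1: m₀ = 109,320 kg, m_f = 109,320 − 68,600 = 40,720 kg; Δv = 412×9.80665×ln(2.685) = 4040.3×0.9876 ≈ 3990 m/s.
Stage 2: m₀ = 31,720 kg, m_f = 31,720 − 24,000 = 7,720 kg; Δv = 361×9.80665×ln(4.109) = 3540.2×1.4131 ≈ 5003 m/s.
Total Δv = 3990 + 5003 = 8993 m/s.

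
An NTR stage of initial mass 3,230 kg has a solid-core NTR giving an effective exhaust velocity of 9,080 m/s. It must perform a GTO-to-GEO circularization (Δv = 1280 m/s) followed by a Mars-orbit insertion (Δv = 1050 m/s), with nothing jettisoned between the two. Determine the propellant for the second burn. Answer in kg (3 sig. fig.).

propellant for the second burn ≈ 306 kg

After the first burn: m = 3230 × exp(−1280/9080.0) = 3230 × 0.86852 = 2,805.32 kg.
After the second burn: m = 2,805.32 × exp(−1050/9080.0) = 2,805.32 × 0.89080 = 2,498.98 kg.
Second-burn propellant = 2,805.32 − 2,498.98 = 306.34 kg.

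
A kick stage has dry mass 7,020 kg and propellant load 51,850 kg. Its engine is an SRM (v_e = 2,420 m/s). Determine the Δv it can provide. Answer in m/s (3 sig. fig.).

m₀ = m_dry + m_prop = 7,020 + 51,850 = 58,870 kg.
From the ideal rocket equation, Δv = v_e · ln(m₀/m_f) = 2420.0 × ln(8.386) = 2420.0 × 2.1266 ≈ 5146.3 m/s.

Δv ≈ 5150 m/s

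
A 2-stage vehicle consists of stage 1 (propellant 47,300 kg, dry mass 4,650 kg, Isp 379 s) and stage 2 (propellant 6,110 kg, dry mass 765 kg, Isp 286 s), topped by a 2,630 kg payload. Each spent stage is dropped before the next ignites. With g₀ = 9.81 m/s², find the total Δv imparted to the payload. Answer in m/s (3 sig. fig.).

Ignition mass of stage 1 = 47,300+4,650 + 6,110+765 + 2,630 = 61,455 kg.
Stage 1: m₀ = 61,455 kg, m_f = 61,455 − 47,300 = 14,155 kg; Δv = 379×9.81×ln(4.342) = 3718.0×1.4682 ≈ 5459 m/s.
Stage 2: m₀ = 9,505 kg, m_f = 9,505 − 6,110 = 3,395 kg; Δv = 286×9.81×ln(2.8) = 2805.7×1.0295 ≈ 2888 m/s.
Total Δv = 5459 + 2888 = 8347 m/s.

Δv ≈ 8350 m/s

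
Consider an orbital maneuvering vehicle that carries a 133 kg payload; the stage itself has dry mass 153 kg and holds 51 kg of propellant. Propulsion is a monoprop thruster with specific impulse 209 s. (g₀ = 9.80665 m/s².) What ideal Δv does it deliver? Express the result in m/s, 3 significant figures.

Δv ≈ 336 m/s

v_e = Isp · g₀ = 209 × 9.80665 = 2049.6 m/s.
m₀ = payload + dry + propellant = 133 + 153 + 51 = 337 kg.
m_f = payload + dry = 133 + 153 = 286 kg.
Using Δv = v_e ln(m₀/m_f): Δv = v_e · ln(m₀/m_f) = 2049.6 × ln(1.178) = 2049.6 × 0.1641 ≈ 336.3 m/s.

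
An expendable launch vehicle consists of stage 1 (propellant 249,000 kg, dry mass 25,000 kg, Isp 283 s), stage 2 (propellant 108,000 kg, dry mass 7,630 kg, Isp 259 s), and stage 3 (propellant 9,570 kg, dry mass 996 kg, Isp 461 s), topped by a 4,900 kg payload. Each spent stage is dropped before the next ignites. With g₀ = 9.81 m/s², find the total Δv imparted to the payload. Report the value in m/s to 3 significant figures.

Ignition mass of stage 1 = 249,000+25,000 + 108,000+7,630 + 9,570+996 + 4,900 = 405,096 kg.
Stage 1: m₀ = 405,096 kg, m_f = 405,096 − 249,000 = 156,096 kg; Δv = 283×9.81×ln(2.595) = 2776.2×0.9537 ≈ 2648 m/s.
Stage 2: m₀ = 131,096 kg, m_f = 131,096 − 108,000 = 23,096 kg; Δv = 259×9.81×ln(5.676) = 2540.8×1.7363 ≈ 4411 m/s.
Stage 3: m₀ = 15,466 kg, m_f = 15,466 − 9,570 = 5,896 kg; Δv = 461×9.81×ln(2.623) = 4522.4×0.9644 ≈ 4361 m/s.
Total Δv = 2648 + 4411 + 4361 = 11420 m/s.

Δv ≈ 11400 m/s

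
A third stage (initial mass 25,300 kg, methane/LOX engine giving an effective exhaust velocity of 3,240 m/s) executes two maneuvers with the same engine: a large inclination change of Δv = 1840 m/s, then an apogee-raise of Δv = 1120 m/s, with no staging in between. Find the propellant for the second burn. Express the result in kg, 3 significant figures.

propellant for the second burn ≈ 4190 kg

After the first burn: m = 25300 × exp(−1840/3240.0) = 25300 × 0.56671 = 14,337.8 kg.
After the second burn: m = 14,337.8 × exp(−1120/3240.0) = 14,337.8 × 0.70774 = 10,147.4 kg.
Second-burn propellant = 14,337.8 − 10,147.4 = 4,190.4 kg.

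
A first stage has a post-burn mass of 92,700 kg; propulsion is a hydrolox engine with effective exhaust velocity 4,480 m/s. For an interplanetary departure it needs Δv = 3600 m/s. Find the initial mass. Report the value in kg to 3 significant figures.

initial mass ≈ 207000 kg

From the ideal rocket equation, m₀/m_f = exp(Δv / v_e) = exp(3600 / 4480.0) = exp(0.8036) = 2.2335.
m₀ = m_f × 2.2335 = 92,700 × 2.2335 = 207,045 kg.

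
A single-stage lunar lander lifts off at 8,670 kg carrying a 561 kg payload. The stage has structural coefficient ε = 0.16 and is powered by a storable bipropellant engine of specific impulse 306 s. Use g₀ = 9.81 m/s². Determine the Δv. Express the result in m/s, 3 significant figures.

Stage wet mass = m₀ − payload = 8,670 − 561 = 8,109 kg.
Stage dry mass = ε × stage wet mass = 0.16 × 8,109 = 1,297.44 kg.
Burnout mass m_f = stage dry + payload = 1,297.44 + 561 = 1,858.44 kg.
v_e = Isp · g₀ = 306 × 9.81 = 3001.9 m/s.
Rocket equation: Δv = v_e · ln(8,670/1,858.44) = 3001.9 × ln(4.665) = 3001.9 × 1.5401 ≈ 4623 m/s.

Δv ≈ 4620 m/s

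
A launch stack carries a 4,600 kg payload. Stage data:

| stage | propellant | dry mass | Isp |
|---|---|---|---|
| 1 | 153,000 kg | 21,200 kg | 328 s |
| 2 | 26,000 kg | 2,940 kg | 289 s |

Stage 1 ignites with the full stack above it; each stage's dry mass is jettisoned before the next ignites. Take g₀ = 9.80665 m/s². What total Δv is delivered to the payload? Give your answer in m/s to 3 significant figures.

Ignition mass of stage 1 = 153,000+21,200 + 26,000+2,940 + 4,600 = 207,740 kg.
Stage 1: m₀ = 207,740 kg, m_f = 207,740 − 153,000 = 54,740 kg; Δv = 328×9.80665×ln(3.795) = 3216.6×1.3337 ≈ 4290 m/s.
Stage 2: m₀ = 33,540 kg, m_f = 33,540 − 26,000 = 7,540 kg; Δv = 289×9.80665×ln(4.448) = 2834.1×1.4925 ≈ 4230 m/s.
Total Δv = 4290 + 4230 = 8520 m/s.

Δv ≈ 8520 m/s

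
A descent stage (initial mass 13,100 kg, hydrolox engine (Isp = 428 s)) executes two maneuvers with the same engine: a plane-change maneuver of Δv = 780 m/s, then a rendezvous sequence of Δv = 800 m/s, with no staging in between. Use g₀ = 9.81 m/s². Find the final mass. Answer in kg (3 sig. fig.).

final mass ≈ 8990 kg

v_e = Isp · g₀ = 428 × 9.81 = 4198.7 m/s.
After the first burn: m = 13100 × exp(−780/4198.7) = 13100 × 0.83046 = 10,879 kg.
After the second burn: m = 10,879 × exp(−800/4198.7) = 10,879 × 0.82652 = 8,991.71 kg.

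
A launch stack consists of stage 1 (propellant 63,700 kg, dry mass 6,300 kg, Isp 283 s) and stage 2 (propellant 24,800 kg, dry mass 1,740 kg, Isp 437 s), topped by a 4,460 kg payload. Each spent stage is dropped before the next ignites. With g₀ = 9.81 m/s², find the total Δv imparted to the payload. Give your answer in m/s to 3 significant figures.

Ignition mass of stage 1 = 63,700+6,300 + 24,800+1,740 + 4,460 = 101,000 kg.
Stage 1: m₀ = 101,000 kg, m_f = 101,000 − 63,700 = 37,300 kg; Δv = 283×9.81×ln(2.708) = 2776.2×0.9961 ≈ 2765 m/s.
Stage 2: m₀ = 31,000 kg, m_f = 31,000 − 24,800 = 6,200 kg; Δv = 437×9.81×ln(5) = 4287.0×1.6094 ≈ 6900 m/s.
Total Δv = 2765 + 6900 = 9665 m/s.

Δv ≈ 9670 m/s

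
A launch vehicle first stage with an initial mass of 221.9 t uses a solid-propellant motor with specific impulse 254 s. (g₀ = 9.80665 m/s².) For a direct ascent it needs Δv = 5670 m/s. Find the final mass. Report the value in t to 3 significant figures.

final mass ≈ 22.8 t

v_e = Isp · g₀ = 254 × 9.80665 = 2490.9 m/s.
Rocket equation: m₀/m_f = exp(Δv / v_e) = exp(5670 / 2490.9) = exp(2.2763) = 9.7405.
m_f = m₀ / 9.7405 = 221.9 / 9.7405 = 22.7812 t.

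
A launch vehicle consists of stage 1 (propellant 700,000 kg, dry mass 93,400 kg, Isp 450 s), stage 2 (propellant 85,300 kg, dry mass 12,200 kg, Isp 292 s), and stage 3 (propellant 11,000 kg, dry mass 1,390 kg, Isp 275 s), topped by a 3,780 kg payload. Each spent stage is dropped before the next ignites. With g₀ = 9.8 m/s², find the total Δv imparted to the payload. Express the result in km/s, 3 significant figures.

Δv ≈ 13.6 km/s

Ignition mass of stage 1 = 700,000+93,400 + 85,300+12,200 + 11,000+1,390 + 3,780 = 907,070 kg.
Stage 1: m₀ = 907,070 kg, m_f = 907,070 − 700,000 = 207,070 kg; Δv = 450×9.8×ln(4.38) = 4410.0×1.4772 ≈ 6514 m/s.
Stage 2: m₀ = 113,670 kg, m_f = 113,670 − 85,300 = 28,370 kg; Δv = 292×9.8×ln(4.007) = 2861.6×1.3880 ≈ 3972 m/s.
Stage 3: m₀ = 16,170 kg, m_f = 16,170 − 11,000 = 5,170 kg; Δv = 275×9.8×ln(3.128) = 2695.0×1.1403 ≈ 3073 m/s.
Total Δv = 6514 + 3972 + 3073 = 13559 m/s.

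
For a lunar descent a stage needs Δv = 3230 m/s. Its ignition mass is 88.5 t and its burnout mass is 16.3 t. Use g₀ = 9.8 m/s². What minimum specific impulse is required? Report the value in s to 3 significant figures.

ln(m₀/m_f) = ln(88500/16300) = ln(5.429) = 1.6918.
v_e = Δv / ln(m₀/m_f) = 3230 / 1.6918 = 1909.2 m/s.
Isp = v_e / g₀ = 1909.2 / 9.8 = 194.8 s.

Isp ≈ 195 s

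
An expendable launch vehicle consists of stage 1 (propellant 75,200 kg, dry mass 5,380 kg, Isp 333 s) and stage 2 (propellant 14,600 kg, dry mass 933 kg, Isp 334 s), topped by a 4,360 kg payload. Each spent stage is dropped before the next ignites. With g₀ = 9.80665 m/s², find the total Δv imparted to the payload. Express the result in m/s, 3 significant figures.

Δv ≈ 8840 m/s

Ignition mass of stage 1 = 75,200+5,380 + 14,600+933 + 4,360 = 100,473 kg.
Stage 1: m₀ = 100,473 kg, m_f = 100,473 − 75,200 = 25,273 kg; Δv = 333×9.80665×ln(3.976) = 3265.6×1.3802 ≈ 4507 m/s.
Stage 2: m₀ = 19,893 kg, m_f = 19,893 − 14,600 = 5,293 kg; Δv = 334×9.80665×ln(3.758) = 3275.4×1.3240 ≈ 4337 m/s.
Total Δv = 4507 + 4337 = 8844 m/s.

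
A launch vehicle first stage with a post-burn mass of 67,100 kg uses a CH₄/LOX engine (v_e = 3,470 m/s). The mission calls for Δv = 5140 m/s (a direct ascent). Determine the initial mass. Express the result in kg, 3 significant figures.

initial mass ≈ 295000 kg

Rocket equation: m₀/m_f = exp(Δv / v_e) = exp(5140 / 3470.0) = exp(1.4813) = 4.3985.
m₀ = m_f × 4.3985 = 67,100 × 4.3985 = 295,139 kg.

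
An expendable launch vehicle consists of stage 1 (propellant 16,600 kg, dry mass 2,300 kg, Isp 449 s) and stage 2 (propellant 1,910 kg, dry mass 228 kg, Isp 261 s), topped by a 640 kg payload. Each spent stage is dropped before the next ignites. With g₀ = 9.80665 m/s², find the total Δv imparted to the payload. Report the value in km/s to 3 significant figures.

Δv ≈ 9.37 km/s

Ignition mass of stage 1 = 16,600+2,300 + 1,910+228 + 640 = 21,678 kg.
Stage 1: m₀ = 21,678 kg, m_f = 21,678 − 16,600 = 5,078 kg; Δv = 449×9.80665×ln(4.269) = 4403.2×1.4514 ≈ 6391 m/s.
Stage 2: m₀ = 2,778 kg, m_f = 2,778 − 1,910 = 868 kg; Δv = 261×9.80665×ln(3.2) = 2559.5×1.1633 ≈ 2977 m/s.
Total Δv = 6391 + 2977 = 9368 m/s.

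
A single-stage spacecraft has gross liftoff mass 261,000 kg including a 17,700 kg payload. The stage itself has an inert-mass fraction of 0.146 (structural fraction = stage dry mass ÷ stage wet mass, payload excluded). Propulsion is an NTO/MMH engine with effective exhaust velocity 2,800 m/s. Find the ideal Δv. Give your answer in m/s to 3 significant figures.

Δv ≈ 4450 m/s

Stage wet mass = m₀ − payload = 261,000 − 17,700 = 243,300 kg.
Stage dry mass = ε × stage wet mass = 0.146 × 243,300 = 35,521.8 kg.
Burnout mass m_f = stage dry + payload = 35,521.8 + 17,700 = 53,221.8 kg.
Using Δv = v_e ln(m₀/m_f): Δv = v_e · ln(261,000/53,221.8) = 2800.0 × ln(4.904) = 2800.0 × 1.5901 ≈ 4452 m/s.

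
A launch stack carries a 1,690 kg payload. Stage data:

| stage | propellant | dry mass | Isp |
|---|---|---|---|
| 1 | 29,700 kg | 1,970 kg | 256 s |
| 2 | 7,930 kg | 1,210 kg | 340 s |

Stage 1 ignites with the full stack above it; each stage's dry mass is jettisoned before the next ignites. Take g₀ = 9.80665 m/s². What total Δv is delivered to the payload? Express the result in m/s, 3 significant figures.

Ignition mass of stage 1 = 29,700+1,970 + 7,930+1,210 + 1,690 = 42,500 kg.
Stage 1: m₀ = 42,500 kg, m_f = 42,500 − 29,700 = 12,800 kg; Δv = 256×9.80665×ln(3.32) = 2510.5×1.2001 ≈ 3013 m/s.
Stage 2: m₀ = 10,830 kg, m_f = 10,830 − 7,930 = 2,900 kg; Δv = 340×9.80665×ln(3.734) = 3334.3×1.3176 ≈ 4393 m/s.
Total Δv = 3013 + 4393 = 7406 m/s.

Δv ≈ 7410 m/s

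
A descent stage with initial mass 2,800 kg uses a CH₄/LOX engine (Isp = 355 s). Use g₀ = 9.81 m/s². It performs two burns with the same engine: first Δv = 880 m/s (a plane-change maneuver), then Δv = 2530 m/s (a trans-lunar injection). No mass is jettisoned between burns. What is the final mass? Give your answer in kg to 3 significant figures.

final mass ≈ 1050 kg

v_e = Isp · g₀ = 355 × 9.81 = 3482.6 m/s.
After the first burn: m = 2800 × exp(−880/3482.6) = 2800 × 0.77671 = 2,174.79 kg.
After the second burn: m = 2,174.79 × exp(−2530/3482.6) = 2,174.79 × 0.48361 = 1,051.75 kg.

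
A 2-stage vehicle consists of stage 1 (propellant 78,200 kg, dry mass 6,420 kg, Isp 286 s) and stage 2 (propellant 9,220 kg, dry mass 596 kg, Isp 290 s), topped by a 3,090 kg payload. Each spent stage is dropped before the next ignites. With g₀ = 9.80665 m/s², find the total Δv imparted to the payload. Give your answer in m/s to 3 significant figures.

Δv ≈ 8100 m/s

Ignition mass of stage 1 = 78,200+6,420 + 9,220+596 + 3,090 = 97,526 kg.
Stage 1: m₀ = 97,526 kg, m_f = 97,526 − 78,200 = 19,326 kg; Δv = 286×9.80665×ln(5.046) = 2804.7×1.6187 ≈ 4540 m/s.
Stage 2: m₀ = 12,906 kg, m_f = 12,906 − 9,220 = 3,686 kg; Δv = 290×9.80665×ln(3.501) = 2843.9×1.2532 ≈ 3564 m/s.
Total Δv = 4540 + 3564 = 8104 m/s.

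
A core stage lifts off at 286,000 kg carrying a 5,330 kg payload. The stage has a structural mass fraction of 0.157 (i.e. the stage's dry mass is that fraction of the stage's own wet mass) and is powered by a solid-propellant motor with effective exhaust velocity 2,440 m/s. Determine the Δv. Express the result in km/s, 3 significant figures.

Stage wet mass = m₀ − payload = 286,000 − 5,330 = 280,670 kg.
Stage dry mass = ε × stage wet mass = 0.157 × 280,670 = 44,065.2 kg.
Burnout mass m_f = stage dry + payload = 44,065.2 + 5,330 = 49,395.2 kg.
Δv = v_e · ln(286,000/49,395.2) = 2440.0 × ln(5.79) = 2440.0 × 1.7561 ≈ 4285 m/s.

Δv ≈ 4.28 km/s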